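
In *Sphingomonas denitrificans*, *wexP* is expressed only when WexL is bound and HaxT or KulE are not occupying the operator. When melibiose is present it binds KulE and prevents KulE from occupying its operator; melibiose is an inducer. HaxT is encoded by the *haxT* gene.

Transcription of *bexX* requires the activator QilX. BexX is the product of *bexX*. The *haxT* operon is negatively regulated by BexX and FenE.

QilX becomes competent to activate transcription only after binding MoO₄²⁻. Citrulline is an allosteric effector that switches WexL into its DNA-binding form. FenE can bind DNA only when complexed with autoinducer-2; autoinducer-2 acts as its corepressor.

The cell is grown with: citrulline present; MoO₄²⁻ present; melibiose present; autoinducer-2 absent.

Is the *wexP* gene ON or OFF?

Citrulline is present, so WexL is active.
MoO₄²⁻ is present, so QilX is active.
No repressor is bound and QilX is active, so *bexX* is transcribed.
So BexX is produced and active.
Autoinducer-2 is absent, so FenE is inactive.
With repressor BexX bound, *haxT* is not transcribed.
So HaxT is not produced.
Melibiose is present, so KulE is inactive.
No repressor is bound and WexL is active, so *wexP* is transcribed.

ON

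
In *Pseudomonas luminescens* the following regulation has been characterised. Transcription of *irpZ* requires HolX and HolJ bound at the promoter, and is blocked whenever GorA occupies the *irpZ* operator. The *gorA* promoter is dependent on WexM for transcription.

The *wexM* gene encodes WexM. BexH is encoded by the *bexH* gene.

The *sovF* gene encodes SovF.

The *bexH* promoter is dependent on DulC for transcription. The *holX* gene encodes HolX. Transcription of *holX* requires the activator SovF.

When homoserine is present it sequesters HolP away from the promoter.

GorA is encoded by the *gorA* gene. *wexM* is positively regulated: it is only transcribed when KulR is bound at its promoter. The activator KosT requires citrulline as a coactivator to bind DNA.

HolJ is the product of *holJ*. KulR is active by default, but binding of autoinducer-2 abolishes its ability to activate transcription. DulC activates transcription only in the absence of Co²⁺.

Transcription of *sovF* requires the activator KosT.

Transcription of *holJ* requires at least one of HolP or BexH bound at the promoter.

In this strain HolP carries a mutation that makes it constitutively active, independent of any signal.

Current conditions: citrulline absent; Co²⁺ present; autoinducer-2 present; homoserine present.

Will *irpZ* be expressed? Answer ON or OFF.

Citrulline is absent, so KosT is inactive.
Required activator KosT is absent, so *sovF* is not transcribed.
So SovF is not produced.
Required activator SovF is absent, so *holX* is not transcribed.
So HolX is not produced.
Autoinducer-2 is present, so KulR is inactive.
Required activator KulR is absent, so *wexM* is not transcribed.
So WexM is not produced.
Required activator WexM is absent, so *gorA* is not transcribed.
So GorA is not produced.
HolP is constitutively active in this strain.
Co²⁺ is present, so DulC is inactive.
Required activator DulC is absent, so *bexH* is not transcribed.
So BexH is not produced.
Activator HolP is present, so *holJ* is transcribed.
So HolJ is produced and active.
Required activator HolX is absent, so *irpZ* is not transcribed.

OFF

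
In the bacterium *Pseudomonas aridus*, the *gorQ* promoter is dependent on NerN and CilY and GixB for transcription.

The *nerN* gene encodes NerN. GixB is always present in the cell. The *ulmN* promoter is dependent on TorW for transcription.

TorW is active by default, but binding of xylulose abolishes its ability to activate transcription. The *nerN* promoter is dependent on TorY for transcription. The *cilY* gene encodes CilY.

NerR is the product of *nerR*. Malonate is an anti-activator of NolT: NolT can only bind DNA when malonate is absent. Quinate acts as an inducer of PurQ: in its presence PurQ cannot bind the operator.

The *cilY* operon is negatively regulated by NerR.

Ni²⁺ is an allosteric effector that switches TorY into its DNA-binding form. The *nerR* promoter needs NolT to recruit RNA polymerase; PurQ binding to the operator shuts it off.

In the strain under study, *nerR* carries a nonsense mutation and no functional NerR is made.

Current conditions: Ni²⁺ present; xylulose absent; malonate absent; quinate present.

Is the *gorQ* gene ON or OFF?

Ni²⁺ is present, so TorY is active.
No repressor is bound and TorY is active, so *nerN* is transcribed.
So NerN is produced and active.
NerR is non-functional in this strain, so it has no effect.
With no repressor bound, *cilY* is transcribed.
So CilY is produced and active.
GixB is produced constitutively and is active.
No repressor is bound and NerN and CilY and GixB are active, so *gorQ* is transcribed.

ON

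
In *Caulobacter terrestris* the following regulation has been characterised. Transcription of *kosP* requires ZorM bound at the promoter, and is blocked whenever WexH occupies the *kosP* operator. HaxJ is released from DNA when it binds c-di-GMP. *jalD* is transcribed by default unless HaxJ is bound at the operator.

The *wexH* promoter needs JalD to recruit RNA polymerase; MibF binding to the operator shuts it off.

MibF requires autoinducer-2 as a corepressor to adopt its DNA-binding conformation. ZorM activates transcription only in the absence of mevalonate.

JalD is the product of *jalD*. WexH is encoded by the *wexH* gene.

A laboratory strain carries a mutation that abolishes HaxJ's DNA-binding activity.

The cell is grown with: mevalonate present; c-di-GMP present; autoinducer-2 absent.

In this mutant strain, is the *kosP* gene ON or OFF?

Mevalonate is present, so ZorM is inactive.
HaxJ is non-functional in this strain, so it has no effect.
With no repressor bound, *jalD* is transcribed.
So JalD is produced and active.
Autoinducer-2 is absent, so MibF is inactive.
No repressor is bound and JalD is active, so *wexH* is transcribed.
So WexH is produced and active.
With repressor WexH bound, *kosP* is not transcribed.

OFF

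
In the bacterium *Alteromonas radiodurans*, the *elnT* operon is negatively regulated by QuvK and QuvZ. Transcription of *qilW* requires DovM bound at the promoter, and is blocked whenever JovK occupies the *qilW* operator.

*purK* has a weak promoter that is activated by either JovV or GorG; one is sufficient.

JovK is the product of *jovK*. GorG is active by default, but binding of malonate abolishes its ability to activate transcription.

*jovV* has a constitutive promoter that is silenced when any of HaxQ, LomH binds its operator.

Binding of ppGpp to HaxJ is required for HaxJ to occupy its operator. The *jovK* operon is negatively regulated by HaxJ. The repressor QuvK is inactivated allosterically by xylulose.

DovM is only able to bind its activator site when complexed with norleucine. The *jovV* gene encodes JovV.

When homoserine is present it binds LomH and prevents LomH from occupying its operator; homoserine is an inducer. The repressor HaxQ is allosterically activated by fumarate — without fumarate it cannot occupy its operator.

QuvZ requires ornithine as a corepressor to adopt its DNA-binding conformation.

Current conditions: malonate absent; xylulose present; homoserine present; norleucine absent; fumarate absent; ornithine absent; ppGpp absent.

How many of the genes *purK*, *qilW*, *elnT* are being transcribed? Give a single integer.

2

Fumarate is absent, so HaxQ is inactive.
Homoserine is present, so LomH is inactive.
With no repressor bound, *jovV* is transcribed.
So JovV is produced and active.
Malonate is absent, so GorG is active.
Activator JovV is present, so *purK* is transcribed.
→ *purK* is ON.
Norleucine is absent, so DovM is inactive.
ppGpp is absent, so HaxJ is inactive.
With no repressor bound, *jovK* is transcribed.
So JovK is produced and active.
With repressor JovK bound, *qilW* is not transcribed.
→ *qilW* is OFF.
Xylulose is present, so QuvK is inactive.
Ornithine is absent, so QuvZ is inactive.
With no repressor bound, *elnT* is transcribed.
→ *elnT* is ON.
2 of the 3 genes are transcribed.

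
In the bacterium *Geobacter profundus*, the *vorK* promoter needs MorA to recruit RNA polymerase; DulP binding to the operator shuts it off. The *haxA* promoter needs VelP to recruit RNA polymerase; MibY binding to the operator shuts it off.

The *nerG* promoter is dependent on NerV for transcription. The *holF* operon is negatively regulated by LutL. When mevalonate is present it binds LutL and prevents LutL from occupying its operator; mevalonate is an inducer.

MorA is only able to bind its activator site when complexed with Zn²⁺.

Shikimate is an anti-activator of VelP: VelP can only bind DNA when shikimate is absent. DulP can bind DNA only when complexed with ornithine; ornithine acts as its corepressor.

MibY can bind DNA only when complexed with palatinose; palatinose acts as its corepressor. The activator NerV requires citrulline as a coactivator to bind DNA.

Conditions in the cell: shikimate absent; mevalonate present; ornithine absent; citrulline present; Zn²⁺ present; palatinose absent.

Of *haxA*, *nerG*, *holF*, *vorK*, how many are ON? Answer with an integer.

4

Shikimate is absent, so VelP is active.
Palatinose is absent, so MibY is inactive.
No repressor is bound and VelP is active, so *haxA* is transcribed.
→ *haxA* is ON.
Citrulline is present, so NerV is active.
No repressor is bound and NerV is active, so *nerG* is transcribed.
→ *nerG* is ON.
Mevalonate is present, so LutL is inactive.
With no repressor bound, *holF* is transcribed.
→ *holF* is ON.
Zn²⁺ is present, so MorA is active.
Ornithine is absent, so DulP is inactive.
No repressor is bound and MorA is active, so *vorK* is transcribed.
→ *vorK* is ON.
4 of the 4 genes are transcribed.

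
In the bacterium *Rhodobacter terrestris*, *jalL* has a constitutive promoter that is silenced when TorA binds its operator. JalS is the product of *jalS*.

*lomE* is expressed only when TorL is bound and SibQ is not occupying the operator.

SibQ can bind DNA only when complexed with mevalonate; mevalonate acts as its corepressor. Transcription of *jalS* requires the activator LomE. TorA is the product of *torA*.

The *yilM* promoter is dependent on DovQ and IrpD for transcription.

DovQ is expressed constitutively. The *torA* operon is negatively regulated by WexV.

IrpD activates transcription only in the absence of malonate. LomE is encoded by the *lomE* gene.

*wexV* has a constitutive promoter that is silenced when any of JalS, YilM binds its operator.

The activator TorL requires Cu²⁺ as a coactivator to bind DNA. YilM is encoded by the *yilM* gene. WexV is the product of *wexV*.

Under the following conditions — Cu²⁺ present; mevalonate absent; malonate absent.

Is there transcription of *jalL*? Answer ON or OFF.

Mevalonate is absent, so SibQ is inactive.
Cu²⁺ is present, so TorL is active.
No repressor is bound and TorL is active, so *lomE* is transcribed.
So LomE is produced and active.
No repressor is bound and LomE is active, so *jalS* is transcribed.
So JalS is produced and active.
DovQ is produced constitutively and is active.
Malonate is absent, so IrpD is active.
No repressor is bound and DovQ and IrpD are active, so *yilM* is transcribed.
So YilM is produced and active.
With repressor JalS bound, *wexV* is not transcribed.
So WexV is not produced.
With no repressor bound, *torA* is transcribed.
So TorA is produced and active.
With repressor TorA bound, *jalL* is not transcribed.

OFF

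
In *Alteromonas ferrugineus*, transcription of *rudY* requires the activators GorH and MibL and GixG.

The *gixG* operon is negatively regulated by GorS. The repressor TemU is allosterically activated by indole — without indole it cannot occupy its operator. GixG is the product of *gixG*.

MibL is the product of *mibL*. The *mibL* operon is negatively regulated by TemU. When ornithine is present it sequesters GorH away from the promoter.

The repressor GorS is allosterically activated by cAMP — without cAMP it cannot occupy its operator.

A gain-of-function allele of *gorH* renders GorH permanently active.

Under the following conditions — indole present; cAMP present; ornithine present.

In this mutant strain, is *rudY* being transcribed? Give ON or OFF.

OFF

GorH is constitutively active in this strain.
Indole is present, so TemU is active.
With repressor TemU bound, *mibL* is not transcribed.
So MibL is not produced.
cAMP is present, so GorS is active.
With repressor GorS bound, *gixG* is not transcribed.
So GixG is not produced.
Required activator MibL is absent, so *rudY* is not transcribed.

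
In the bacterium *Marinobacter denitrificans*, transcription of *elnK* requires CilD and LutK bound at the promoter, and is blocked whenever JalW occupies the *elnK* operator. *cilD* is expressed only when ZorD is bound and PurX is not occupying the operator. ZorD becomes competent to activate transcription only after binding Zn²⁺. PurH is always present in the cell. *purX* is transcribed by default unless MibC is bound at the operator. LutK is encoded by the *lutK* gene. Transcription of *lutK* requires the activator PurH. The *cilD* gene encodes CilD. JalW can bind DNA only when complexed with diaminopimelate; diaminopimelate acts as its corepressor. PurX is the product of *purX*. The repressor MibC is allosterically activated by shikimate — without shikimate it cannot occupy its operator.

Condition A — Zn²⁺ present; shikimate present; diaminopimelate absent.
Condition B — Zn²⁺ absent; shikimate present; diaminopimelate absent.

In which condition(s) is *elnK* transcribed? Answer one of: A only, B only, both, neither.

A only

Condition A:
Zn²⁺ is present, so ZorD is active.
Shikimate is present, so MibC is active.
With repressor MibC bound, *purX* is not transcribed.
So PurX is not produced.
No repressor is bound and ZorD is active, so *cilD* is transcribed.
So CilD is produced and active.
PurH is produced constitutively and is active.
No repressor is bound and PurH is active, so *lutK* is transcribed.
So LutK is produced and active.
Diaminopimelate is absent, so JalW is inactive.
No repressor is bound and CilD and LutK are active, so *elnK* is transcribed.
→ *elnK* is ON in A.
Condition B:
Zn²⁺ is absent, so ZorD is inactive.
Shikimate is present, so MibC is active.
With repressor MibC bound, *purX* is not transcribed.
So PurX is not produced.
Required activator ZorD is absent, so *cilD* is not transcribed.
So CilD is not produced.
PurH is produced constitutively and is active.
No repressor is bound and PurH is active, so *lutK* is transcribed.
So LutK is produced and active.
Diaminopimelate is absent, so JalW is inactive.
Required activator CilD is absent, so *elnK* is not transcribed.
→ *elnK* is OFF in B.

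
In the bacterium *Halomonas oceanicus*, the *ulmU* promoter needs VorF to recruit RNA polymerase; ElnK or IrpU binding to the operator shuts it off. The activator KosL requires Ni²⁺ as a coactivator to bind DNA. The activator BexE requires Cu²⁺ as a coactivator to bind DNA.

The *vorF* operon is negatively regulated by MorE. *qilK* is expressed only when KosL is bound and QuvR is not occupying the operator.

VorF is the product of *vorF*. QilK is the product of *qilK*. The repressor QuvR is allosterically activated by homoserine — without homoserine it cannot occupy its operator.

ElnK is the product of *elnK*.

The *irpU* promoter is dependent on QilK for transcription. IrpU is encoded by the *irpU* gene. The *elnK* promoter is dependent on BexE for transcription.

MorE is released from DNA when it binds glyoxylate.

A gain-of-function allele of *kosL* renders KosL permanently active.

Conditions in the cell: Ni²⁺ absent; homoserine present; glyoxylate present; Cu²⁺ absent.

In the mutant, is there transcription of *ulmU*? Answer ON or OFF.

ON

Glyoxylate is present, so MorE is inactive.
With no repressor bound, *vorF* is transcribed.
So VorF is produced and active.
Cu²⁺ is absent, so BexE is inactive.
Required activator BexE is absent, so *elnK* is not transcribed.
So ElnK is not produced.
KosL is constitutively active in this strain.
Homoserine is present, so QuvR is active.
With repressor QuvR bound, *qilK* is not transcribed.
So QilK is not produced.
Required activator QilK is absent, so *irpU* is not transcribed.
So IrpU is not produced.
No repressor is bound and VorF is active, so *ulmU* is transcribed.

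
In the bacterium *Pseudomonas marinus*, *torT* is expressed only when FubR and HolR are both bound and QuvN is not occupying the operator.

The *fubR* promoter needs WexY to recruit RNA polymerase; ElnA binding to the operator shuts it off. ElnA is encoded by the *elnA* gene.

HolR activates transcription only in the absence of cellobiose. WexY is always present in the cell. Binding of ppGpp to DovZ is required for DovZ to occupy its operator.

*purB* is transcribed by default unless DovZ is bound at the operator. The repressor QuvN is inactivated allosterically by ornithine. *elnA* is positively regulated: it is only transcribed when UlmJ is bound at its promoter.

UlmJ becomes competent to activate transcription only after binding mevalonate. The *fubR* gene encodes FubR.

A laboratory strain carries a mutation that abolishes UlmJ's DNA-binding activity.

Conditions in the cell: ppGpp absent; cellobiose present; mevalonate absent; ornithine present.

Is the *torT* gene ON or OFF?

UlmJ is non-functional in this strain, so it has no effect.
Required activator UlmJ is absent, so *elnA* is not transcribed.
So ElnA is not produced.
WexY is produced constitutively and is active.
No repressor is bound and WexY is active, so *fubR* is transcribed.
So FubR is produced and active.
Cellobiose is present, so HolR is inactive.
Ornithine is present, so QuvN is inactive.
Required activator HolR is absent, so *torT* is not transcribed.

OFF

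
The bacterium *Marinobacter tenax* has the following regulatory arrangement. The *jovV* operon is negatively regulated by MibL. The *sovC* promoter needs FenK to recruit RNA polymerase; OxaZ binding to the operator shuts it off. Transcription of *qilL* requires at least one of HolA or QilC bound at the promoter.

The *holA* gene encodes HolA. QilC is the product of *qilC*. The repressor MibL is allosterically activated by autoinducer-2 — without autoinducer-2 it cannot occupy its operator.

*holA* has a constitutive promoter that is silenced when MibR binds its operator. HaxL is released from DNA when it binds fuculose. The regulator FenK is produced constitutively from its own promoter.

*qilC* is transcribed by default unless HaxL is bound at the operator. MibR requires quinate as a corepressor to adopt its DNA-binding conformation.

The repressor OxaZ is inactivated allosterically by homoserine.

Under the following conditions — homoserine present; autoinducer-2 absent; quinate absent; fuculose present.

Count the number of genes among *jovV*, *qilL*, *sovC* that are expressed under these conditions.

Autoinducer-2 is absent, so MibL is inactive.
With no repressor bound, *jovV* is transcribed.
→ *jovV* is ON.
Quinate is absent, so MibR is inactive.
With no repressor bound, *holA* is transcribed.
So HolA is produced and active.
Fuculose is present, so HaxL is inactive.
With no repressor bound, *qilC* is transcribed.
So QilC is produced and active.
Activator HolA is present, so *qilL* is transcribed.
→ *qilL* is ON.
FenK is produced constitutively and is active.
Homoserine is present, so OxaZ is inactive.
No repressor is bound and FenK is active, so *sovC* is transcribed.
→ *sovC* is ON.
3 of the 3 genes are transcribed.

3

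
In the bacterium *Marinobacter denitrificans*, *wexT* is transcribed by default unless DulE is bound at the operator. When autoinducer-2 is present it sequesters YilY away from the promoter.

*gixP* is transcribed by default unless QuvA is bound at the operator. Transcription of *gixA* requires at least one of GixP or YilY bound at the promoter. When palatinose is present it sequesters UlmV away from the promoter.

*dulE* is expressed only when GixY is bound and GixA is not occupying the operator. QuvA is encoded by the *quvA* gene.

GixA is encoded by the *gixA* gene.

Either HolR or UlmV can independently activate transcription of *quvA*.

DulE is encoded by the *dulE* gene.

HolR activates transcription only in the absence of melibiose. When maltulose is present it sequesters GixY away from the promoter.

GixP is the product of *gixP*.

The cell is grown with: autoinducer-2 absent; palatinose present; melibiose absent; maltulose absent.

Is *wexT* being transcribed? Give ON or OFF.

ON

Melibiose is absent, so HolR is active.
Palatinose is present, so UlmV is inactive.
Activator HolR is present, so *quvA* is transcribed.
So QuvA is produced and active.
With repressor QuvA bound, *gixP* is not transcribed.
So GixP is not produced.
Autoinducer-2 is absent, so YilY is active.
Activator YilY is present, so *gixA* is transcribed.
So GixA is produced and active.
Maltulose is absent, so GixY is active.
With repressor GixA bound, *dulE* is not transcribed.
So DulE is not produced.
With no repressor bound, *wexT* is transcribed.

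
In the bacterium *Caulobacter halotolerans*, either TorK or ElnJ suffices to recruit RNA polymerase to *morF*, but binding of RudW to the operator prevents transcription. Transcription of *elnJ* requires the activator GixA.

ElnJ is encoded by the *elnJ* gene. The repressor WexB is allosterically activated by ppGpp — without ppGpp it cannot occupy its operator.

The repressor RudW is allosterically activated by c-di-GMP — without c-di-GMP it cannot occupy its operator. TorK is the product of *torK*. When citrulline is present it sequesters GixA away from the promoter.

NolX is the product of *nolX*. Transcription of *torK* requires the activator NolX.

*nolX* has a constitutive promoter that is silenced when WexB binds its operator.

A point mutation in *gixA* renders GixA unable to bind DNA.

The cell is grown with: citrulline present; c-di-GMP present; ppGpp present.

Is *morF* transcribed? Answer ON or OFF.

ppGpp is present, so WexB is active.
With repressor WexB bound, *nolX* is not transcribed.
So NolX is not produced.
Required activator NolX is absent, so *torK* is not transcribed.
So TorK is not produced.
GixA is non-functional in this strain, so it has no effect.
Required activator GixA is absent, so *elnJ* is not transcribed.
So ElnJ is not produced.
c-di-GMP is present, so RudW is active.
With repressor RudW bound, *morF* is not transcribed.

OFF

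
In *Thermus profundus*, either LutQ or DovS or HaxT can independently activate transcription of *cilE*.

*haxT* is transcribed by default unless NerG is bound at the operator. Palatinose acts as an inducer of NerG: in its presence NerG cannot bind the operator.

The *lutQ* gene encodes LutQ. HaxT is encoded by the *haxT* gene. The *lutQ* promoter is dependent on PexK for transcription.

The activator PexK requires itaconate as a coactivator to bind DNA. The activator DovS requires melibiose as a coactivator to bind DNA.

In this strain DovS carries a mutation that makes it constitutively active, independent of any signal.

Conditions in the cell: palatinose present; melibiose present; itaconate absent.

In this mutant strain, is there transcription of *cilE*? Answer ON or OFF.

Itaconate is absent, so PexK is inactive.
Required activator PexK is absent, so *lutQ* is not transcribed.
So LutQ is not produced.
DovS is constitutively active in this strain.
Palatinose is present, so NerG is inactive.
With no repressor bound, *haxT* is transcribed.
So HaxT is produced and active.
Activator DovS is present, so *cilE* is transcribed.

ON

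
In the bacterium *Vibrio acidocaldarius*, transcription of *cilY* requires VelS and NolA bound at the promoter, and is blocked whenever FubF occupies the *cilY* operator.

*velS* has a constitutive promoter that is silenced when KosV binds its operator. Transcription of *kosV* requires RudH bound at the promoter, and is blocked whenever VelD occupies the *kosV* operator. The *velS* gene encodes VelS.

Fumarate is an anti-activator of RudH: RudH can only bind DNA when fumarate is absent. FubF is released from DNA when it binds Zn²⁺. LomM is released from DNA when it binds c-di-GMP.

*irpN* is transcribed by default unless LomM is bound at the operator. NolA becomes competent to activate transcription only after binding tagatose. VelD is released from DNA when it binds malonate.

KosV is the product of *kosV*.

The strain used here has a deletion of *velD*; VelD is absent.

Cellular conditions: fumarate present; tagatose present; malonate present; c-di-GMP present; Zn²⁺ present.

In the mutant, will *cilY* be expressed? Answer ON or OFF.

Fumarate is present, so RudH is inactive.
VelD is non-functional in this strain, so it has no effect.
Required activator RudH is absent, so *kosV* is not transcribed.
So KosV is not produced.
With no repressor bound, *velS* is transcribed.
So VelS is produced and active.
Tagatose is present, so NolA is active.
Zn²⁺ is present, so FubF is inactive.
No repressor is bound and VelS and NolA are active, so *cilY* is transcribed.

ON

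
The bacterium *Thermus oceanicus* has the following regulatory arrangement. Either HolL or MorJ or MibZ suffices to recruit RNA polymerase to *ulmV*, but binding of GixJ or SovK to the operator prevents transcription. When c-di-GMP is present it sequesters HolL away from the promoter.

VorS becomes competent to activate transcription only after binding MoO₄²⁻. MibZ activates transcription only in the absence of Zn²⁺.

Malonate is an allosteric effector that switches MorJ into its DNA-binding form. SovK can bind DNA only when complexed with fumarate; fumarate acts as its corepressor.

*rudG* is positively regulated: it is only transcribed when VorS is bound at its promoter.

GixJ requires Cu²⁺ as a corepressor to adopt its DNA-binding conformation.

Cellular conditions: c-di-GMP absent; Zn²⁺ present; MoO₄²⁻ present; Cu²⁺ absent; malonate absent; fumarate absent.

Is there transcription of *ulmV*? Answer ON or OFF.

ON

Cu²⁺ is absent, so GixJ is inactive.
Fumarate is absent, so SovK is inactive.
c-di-GMP is absent, so HolL is active.
Malonate is absent, so MorJ is inactive.
Zn²⁺ is present, so MibZ is inactive.
Activator HolL is present, so *ulmV* is transcribed.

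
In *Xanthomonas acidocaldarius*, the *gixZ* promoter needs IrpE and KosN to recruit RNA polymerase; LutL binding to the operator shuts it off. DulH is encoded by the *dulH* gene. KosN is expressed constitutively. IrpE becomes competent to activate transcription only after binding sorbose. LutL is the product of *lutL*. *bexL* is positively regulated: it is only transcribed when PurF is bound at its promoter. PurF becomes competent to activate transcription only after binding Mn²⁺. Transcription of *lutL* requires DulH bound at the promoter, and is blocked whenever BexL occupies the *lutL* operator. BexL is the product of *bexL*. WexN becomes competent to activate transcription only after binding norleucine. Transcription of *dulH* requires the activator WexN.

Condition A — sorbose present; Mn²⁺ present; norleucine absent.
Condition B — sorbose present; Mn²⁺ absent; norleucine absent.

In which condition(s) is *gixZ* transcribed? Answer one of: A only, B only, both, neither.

both

Condition A:
Sorbose is present, so IrpE is active.
KosN is produced constitutively and is active.
Mn²⁺ is present, so PurF is active.
No repressor is bound and PurF is active, so *bexL* is transcribed.
So BexL is produced and active.
Norleucine is absent, so WexN is inactive.
Required activator WexN is absent, so *dulH* is not transcribed.
So DulH is not produced.
With repressor BexL bound, *lutL* is not transcribed.
So LutL is not produced.
No repressor is bound and IrpE and KosN are active, so *gixZ* is transcribed.
→ *gixZ* is ON in A.
Condition B:
Sorbose is present, so IrpE is active.
KosN is produced constitutively and is active.
Mn²⁺ is absent, so PurF is inactive.
Required activator PurF is absent, so *bexL* is not transcribed.
So BexL is not produced.
Norleucine is absent, so WexN is inactive.
Required activator WexN is absent, so *dulH* is not transcribed.
So DulH is not produced.
Required activator DulH is absent, so *lutL* is not transcribed.
So LutL is not produced.
No repressor is bound and IrpE and KosN are active, so *gixZ* is transcribed.
→ *gixZ* is ON in B.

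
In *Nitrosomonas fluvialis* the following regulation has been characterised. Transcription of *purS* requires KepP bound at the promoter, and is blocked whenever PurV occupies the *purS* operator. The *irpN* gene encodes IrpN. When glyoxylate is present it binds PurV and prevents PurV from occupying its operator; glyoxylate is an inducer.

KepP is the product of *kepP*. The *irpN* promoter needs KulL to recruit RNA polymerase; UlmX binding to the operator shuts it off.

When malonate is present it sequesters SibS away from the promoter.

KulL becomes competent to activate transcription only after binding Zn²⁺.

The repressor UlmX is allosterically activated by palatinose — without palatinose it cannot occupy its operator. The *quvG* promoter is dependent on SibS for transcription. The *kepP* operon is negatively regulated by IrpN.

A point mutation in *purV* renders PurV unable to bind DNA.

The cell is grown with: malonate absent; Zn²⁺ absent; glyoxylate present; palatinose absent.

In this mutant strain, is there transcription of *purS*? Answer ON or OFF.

ON

Palatinose is absent, so UlmX is inactive.
Zn²⁺ is absent, so KulL is inactive.
Required activator KulL is absent, so *irpN* is not transcribed.
So IrpN is not produced.
With no repressor bound, *kepP* is transcribed.
So KepP is produced and active.
PurV is non-functional in this strain, so it has no effect.
No repressor is bound and KepP is active, so *purS* is transcribed.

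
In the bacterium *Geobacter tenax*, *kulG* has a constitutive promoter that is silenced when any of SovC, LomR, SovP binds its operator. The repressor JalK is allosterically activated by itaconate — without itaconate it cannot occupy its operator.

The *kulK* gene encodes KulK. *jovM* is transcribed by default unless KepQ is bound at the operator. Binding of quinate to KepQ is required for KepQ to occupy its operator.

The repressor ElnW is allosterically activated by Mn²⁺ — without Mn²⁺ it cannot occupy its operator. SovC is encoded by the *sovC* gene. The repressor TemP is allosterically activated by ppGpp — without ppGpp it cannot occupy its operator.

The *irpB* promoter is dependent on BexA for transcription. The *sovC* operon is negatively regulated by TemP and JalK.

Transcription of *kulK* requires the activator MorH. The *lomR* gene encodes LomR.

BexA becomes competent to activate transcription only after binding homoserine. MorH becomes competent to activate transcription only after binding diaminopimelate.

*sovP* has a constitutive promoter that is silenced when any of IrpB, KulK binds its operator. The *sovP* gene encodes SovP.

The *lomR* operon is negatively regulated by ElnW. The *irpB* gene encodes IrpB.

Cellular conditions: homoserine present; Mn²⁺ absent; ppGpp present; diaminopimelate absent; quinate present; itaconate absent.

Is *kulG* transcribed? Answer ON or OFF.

ppGpp is present, so TemP is active.
Itaconate is absent, so JalK is inactive.
With repressor TemP bound, *sovC* is not transcribed.
So SovC is not produced.
Mn²⁺ is absent, so ElnW is inactive.
With no repressor bound, *lomR* is transcribed.
So LomR is produced and active.
Homoserine is present, so BexA is active.
No repressor is bound and BexA is active, so *irpB* is transcribed.
So IrpB is produced and active.
Diaminopimelate is absent, so MorH is inactive.
Required activator MorH is absent, so *kulK* is not transcribed.
So KulK is not produced.
With repressor IrpB bound, *sovP* is not transcribed.
So SovP is not produced.
With repressor LomR bound, *kulG* is not transcribed.

OFF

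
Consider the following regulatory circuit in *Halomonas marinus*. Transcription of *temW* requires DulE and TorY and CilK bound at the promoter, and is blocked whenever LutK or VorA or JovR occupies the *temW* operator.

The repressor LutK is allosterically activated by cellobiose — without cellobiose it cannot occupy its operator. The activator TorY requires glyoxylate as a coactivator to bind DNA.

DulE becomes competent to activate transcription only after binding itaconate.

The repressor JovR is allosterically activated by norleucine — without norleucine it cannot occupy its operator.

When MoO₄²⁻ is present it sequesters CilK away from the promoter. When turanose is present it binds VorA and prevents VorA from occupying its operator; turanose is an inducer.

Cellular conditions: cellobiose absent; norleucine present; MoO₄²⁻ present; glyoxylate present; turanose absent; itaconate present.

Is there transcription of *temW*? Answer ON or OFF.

OFF

Itaconate is present, so DulE is active.
Glyoxylate is present, so TorY is active.
Cellobiose is absent, so LutK is inactive.
Turanose is absent, so VorA is active.
MoO₄²⁻ is present, so CilK is inactive.
Norleucine is present, so JovR is active.
With repressor VorA bound, *temW* is not transcribed.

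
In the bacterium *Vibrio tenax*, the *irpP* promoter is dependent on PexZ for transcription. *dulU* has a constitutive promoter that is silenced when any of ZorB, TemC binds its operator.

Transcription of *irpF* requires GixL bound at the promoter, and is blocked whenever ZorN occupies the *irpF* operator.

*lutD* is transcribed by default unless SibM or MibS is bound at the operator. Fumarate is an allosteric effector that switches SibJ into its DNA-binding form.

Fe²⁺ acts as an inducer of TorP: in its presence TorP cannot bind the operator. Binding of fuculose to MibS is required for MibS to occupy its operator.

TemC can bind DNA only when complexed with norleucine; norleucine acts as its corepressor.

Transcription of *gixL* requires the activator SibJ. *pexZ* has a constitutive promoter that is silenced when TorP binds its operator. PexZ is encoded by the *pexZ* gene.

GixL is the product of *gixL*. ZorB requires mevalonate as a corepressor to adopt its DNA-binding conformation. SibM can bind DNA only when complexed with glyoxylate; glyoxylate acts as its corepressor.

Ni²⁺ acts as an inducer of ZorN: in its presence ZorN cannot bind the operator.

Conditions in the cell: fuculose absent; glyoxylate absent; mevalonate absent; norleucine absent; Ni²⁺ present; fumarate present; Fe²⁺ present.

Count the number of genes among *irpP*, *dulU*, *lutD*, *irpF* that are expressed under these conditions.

Fe²⁺ is present, so TorP is inactive.
With no repressor bound, *pexZ* is transcribed.
So PexZ is produced and active.
No repressor is bound and PexZ is active, so *irpP* is transcribed.
→ *irpP* is ON.
Mevalonate is absent, so ZorB is inactive.
Norleucine is absent, so TemC is inactive.
With no repressor bound, *dulU* is transcribed.
→ *dulU* is ON.
Glyoxylate is absent, so SibM is inactive.
Fuculose is absent, so MibS is inactive.
With no repressor bound, *lutD* is transcribed.
→ *lutD* is ON.
Ni²⁺ is present, so ZorN is inactive.
Fumarate is present, so SibJ is active.
No repressor is bound and SibJ is active, so *gixL* is transcribed.
So GixL is produced and active.
No repressor is bound and GixL is active, so *irpF* is transcribed.
→ *irpF* is ON.
4 of the 4 genes are transcribed.

4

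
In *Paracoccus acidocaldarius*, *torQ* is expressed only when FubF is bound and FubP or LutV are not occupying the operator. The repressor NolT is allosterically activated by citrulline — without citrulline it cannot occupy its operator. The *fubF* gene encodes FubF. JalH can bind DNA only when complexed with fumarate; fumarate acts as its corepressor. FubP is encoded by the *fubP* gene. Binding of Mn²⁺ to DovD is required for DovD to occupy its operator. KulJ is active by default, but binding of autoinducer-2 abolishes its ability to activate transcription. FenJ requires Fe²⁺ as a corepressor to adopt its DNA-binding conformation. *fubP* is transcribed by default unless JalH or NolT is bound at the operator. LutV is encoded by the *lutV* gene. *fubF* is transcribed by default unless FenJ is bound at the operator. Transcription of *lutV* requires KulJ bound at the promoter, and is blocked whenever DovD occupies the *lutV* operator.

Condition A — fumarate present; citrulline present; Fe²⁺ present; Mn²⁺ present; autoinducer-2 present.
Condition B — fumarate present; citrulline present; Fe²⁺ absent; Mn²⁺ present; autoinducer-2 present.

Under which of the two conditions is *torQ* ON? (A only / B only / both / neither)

B only

Condition A:
Fumarate is present, so JalH is active.
Citrulline is present, so NolT is active.
With repressor JalH bound, *fubP* is not transcribed.
So FubP is not produced.
Fe²⁺ is present, so FenJ is active.
With repressor FenJ bound, *fubF* is not transcribed.
So FubF is not produced.
Mn²⁺ is present, so DovD is active.
Autoinducer-2 is present, so KulJ is inactive.
With repressor DovD bound, *lutV* is not transcribed.
So LutV is not produced.
Required activator FubF is absent, so *torQ* is not transcribed.
→ *torQ* is OFF in A.
Condition B:
Fumarate is present, so JalH is active.
Citrulline is present, so NolT is active.
With repressor JalH bound, *fubP* is not transcribed.
So FubP is not produced.
Fe²⁺ is absent, so FenJ is inactive.
With no repressor bound, *fubF* is transcribed.
So FubF is produced and active.
Mn²⁺ is present, so DovD is active.
Autoinducer-2 is present, so KulJ is inactive.
With repressor DovD bound, *lutV* is not transcribed.
So LutV is not produced.
No repressor is bound and FubF is active, so *torQ* is transcribed.
→ *torQ* is ON in B.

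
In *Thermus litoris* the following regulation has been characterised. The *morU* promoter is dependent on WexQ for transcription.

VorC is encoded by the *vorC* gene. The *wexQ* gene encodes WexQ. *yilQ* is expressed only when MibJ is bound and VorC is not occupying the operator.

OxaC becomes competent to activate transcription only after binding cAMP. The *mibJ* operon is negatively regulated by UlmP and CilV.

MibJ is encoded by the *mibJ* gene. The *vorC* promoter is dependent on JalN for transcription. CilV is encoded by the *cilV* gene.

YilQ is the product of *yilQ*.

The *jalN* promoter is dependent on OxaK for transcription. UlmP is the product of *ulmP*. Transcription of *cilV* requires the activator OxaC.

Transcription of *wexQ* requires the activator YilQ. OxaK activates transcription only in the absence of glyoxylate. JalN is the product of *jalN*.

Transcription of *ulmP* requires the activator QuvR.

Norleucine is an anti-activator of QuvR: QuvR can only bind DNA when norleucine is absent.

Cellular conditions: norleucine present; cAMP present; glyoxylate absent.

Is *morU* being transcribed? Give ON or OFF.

OFF

Glyoxylate is absent, so OxaK is active.
No repressor is bound and OxaK is active, so *jalN* is transcribed.
So JalN is produced and active.
No repressor is bound and JalN is active, so *vorC* is transcribed.
So VorC is produced and active.
Norleucine is present, so QuvR is inactive.
Required activator QuvR is absent, so *ulmP* is not transcribed.
So UlmP is not produced.
cAMP is present, so OxaC is active.
No repressor is bound and OxaC is active, so *cilV* is transcribed.
So CilV is produced and active.
With repressor CilV bound, *mibJ* is not transcribed.
So MibJ is not produced.
With repressor VorC bound, *yilQ* is not transcribed.
So YilQ is not produced.
Required activator YilQ is absent, so *wexQ* is not transcribed.
So WexQ is not produced.
Required activator WexQ is absent, so *morU* is not transcribed.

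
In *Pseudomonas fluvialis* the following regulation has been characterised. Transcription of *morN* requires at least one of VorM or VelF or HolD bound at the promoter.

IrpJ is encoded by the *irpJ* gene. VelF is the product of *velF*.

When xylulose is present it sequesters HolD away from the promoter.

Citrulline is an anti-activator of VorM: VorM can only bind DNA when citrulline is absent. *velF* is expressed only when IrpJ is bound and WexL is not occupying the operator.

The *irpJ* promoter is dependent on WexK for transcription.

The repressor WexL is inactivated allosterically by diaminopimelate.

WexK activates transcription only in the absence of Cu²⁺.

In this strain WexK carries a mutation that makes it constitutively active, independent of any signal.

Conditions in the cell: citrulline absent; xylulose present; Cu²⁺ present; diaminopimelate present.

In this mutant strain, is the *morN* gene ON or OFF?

Citrulline is absent, so VorM is active.
WexK is constitutively active in this strain.
No repressor is bound and WexK is active, so *irpJ* is transcribed.
So IrpJ is produced and active.
Diaminopimelate is present, so WexL is inactive.
No repressor is bound and IrpJ is active, so *velF* is transcribed.
So VelF is produced and active.
Xylulose is present, so HolD is inactive.
Activator VorM is present, so *morN* is transcribed.

ON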